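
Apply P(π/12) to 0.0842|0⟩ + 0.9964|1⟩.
0.0842|0⟩ + (0.9624 + 0.2579i)|1⟩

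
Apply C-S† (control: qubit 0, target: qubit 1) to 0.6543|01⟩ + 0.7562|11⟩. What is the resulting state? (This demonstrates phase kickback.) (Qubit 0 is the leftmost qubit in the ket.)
0.6543|01⟩ - 0.7562i|11⟩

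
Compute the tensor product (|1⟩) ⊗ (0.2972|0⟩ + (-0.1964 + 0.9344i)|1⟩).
0.2972|10⟩ + (-0.1964 + 0.9344i)|11⟩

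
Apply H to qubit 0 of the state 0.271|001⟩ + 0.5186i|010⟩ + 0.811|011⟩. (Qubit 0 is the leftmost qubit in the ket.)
0.1916|001⟩ + 0.3667i|010⟩ + 0.5735|011⟩ + 0.1916|101⟩ + 0.3667i|110⟩ + 0.5735|111⟩

H on qubit 0 mixes each pair of kets that differ only in qubit 0: amplitudes (a, b) of (|…0…⟩, |…1…⟩) become ((a + b)/√2, (a − b)/√2). Kets absent from the input have amplitude 0.
(|001⟩, |101⟩): (a, b) = (0.271, 0) → (0.1916, 0.1916)
(|010⟩, |110⟩): (a, b) = (0.5186i, 0) → (0.3667i, 0.3667i)
(|011⟩, |111⟩): (a, b) = (0.811, 0) → (0.5735, 0.5735)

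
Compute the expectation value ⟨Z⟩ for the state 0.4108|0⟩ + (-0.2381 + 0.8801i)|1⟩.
-0.6625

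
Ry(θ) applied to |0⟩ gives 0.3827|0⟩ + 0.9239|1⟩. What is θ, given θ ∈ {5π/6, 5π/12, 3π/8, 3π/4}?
3π/4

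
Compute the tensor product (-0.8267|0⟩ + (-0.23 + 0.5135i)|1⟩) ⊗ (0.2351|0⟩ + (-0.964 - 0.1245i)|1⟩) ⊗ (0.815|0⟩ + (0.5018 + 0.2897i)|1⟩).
-0.1584|000⟩ + (-0.09753 - 0.05631i)|001⟩ + (0.6495 + 0.08388i)|010⟩ + (0.3701 + 0.2825i)|011⟩ + (-0.04407 + 0.09839i)|100⟩ + (-0.06211 + 0.04491i)|101⟩ + (0.2328 - 0.3801i)|110⟩ + (0.2784 - 0.1513i)|111⟩

amp(|b₁b₂…⟩) = product of the factor amplitudes for bits b₁, b₂, …; only kets whose every factor amplitude is nonzero survive.
|000⟩: (-0.8267)(0.2351)(0.815) = -0.1584
|001⟩: (-0.8267)(0.2351)(0.5018 + 0.2897i) = (-0.09753 - 0.05631i)
|010⟩: (-0.8267)(-0.964 - 0.1245i)(0.815) = (0.6495 + 0.08388i)
|011⟩: (-0.8267)(-0.964 - 0.1245i)(0.5018 + 0.2897i) = (0.3701 + 0.2825i)
|100⟩: (-0.23 + 0.5135i)(0.2351)(0.815) = (-0.04407 + 0.09839i)
|101⟩: (-0.23 + 0.5135i)(0.2351)(0.5018 + 0.2897i) = (-0.06211 + 0.04491i)
|110⟩: (-0.23 + 0.5135i)(-0.964 - 0.1245i)(0.815) = (0.2328 - 0.3801i)
|111⟩: (-0.23 + 0.5135i)(-0.964 - 0.1245i)(0.5018 + 0.2897i) = (0.2784 - 0.1513i)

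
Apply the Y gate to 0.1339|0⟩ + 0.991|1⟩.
-0.991i|0⟩ + 0.1339i|1⟩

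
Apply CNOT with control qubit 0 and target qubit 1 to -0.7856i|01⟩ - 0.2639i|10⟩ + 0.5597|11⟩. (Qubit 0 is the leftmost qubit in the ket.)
-0.7856i|01⟩ + 0.5597|10⟩ - 0.2639i|11⟩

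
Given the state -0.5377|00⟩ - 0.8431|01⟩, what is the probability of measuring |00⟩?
0.2891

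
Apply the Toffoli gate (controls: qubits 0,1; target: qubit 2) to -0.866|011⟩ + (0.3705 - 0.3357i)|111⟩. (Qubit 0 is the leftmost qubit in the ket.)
-0.866|011⟩ + (0.3705 - 0.3357i)|110⟩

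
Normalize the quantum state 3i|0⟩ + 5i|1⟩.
0.5145i|0⟩ + 0.8575i|1⟩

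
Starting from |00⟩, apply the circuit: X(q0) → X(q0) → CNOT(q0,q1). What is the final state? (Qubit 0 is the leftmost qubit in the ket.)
|00⟩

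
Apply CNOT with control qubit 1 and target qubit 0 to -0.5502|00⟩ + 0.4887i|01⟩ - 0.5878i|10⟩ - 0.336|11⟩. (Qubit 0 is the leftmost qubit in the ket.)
-0.5502|00⟩ - 0.336|01⟩ - 0.5878i|10⟩ + 0.4887i|11⟩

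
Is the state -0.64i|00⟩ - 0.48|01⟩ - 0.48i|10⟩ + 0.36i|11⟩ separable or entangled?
Entangled

Writing the state as a|00⟩ + b|01⟩ + c|10⟩ + d|11⟩, it is a product state iff ad − bc = 0.
Here (a, b, c, d) = (-0.64i, -0.48, -0.48i, 0.36i): ad − bc = (-0.64i)(0.36i) − (-0.48)(-0.48i) = (0.2304 - 0.2304i) ≠ 0, so the state is entangled.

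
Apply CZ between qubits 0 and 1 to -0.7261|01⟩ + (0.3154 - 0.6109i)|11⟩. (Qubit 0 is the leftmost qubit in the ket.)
-0.7261|01⟩ + (-0.3154 + 0.6109i)|11⟩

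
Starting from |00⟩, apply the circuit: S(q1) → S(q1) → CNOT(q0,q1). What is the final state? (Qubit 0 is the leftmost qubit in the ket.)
|00⟩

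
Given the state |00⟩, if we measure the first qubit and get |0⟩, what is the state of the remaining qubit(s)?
|0⟩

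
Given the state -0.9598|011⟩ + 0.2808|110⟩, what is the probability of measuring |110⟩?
0.07885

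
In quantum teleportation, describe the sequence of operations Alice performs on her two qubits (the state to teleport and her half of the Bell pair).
CNOT (state → Bell), then H on state qubit, then measure both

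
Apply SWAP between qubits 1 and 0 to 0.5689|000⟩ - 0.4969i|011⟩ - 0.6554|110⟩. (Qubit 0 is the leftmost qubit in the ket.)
0.5689|000⟩ - 0.4969i|101⟩ - 0.6554|110⟩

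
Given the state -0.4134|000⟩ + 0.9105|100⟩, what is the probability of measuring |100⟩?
0.829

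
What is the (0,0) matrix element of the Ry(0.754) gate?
0.9298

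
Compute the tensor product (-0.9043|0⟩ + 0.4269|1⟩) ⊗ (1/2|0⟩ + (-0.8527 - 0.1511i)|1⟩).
-0.4522|00⟩ + (0.7711 + 0.1366i)|01⟩ + 0.2135|10⟩ + (-0.364 - 0.0645i)|11⟩

amp(|b₁b₂…⟩) = product of the factor amplitudes for bits b₁, b₂, …; only kets whose every factor amplitude is nonzero survive.
|00⟩: (-0.9043)(1/2) = -0.4522
|01⟩: (-0.9043)(-0.8527 - 0.1511i) = (0.7711 + 0.1366i)
|10⟩: (0.4269)(1/2) = 0.2135
|11⟩: (0.4269)(-0.8527 - 0.1511i) = (-0.364 - 0.0645i)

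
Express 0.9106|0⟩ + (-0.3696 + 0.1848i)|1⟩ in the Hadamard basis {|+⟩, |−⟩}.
(0.3825 + 0.1307i)|+⟩ + (0.9052 - 0.1307i)|−⟩

With |ψ⟩ = α|0⟩ + β|1⟩, the Hadamard-basis coefficients are ⟨+|ψ⟩ = (α + β)/√2 and ⟨−|ψ⟩ = (α − β)/√2.
Here α = 0.9106, β = (-0.3696 + 0.1848i): (α + β)/√2 = (0.3825 + 0.1307i), (α − β)/√2 = (0.9052 - 0.1307i).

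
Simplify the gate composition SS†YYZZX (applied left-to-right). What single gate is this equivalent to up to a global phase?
X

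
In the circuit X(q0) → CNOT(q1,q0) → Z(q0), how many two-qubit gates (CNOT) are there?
1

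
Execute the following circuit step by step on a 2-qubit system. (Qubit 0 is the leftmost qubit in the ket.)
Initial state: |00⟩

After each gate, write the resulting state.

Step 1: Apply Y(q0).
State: i|10⟩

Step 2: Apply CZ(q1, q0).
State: i|10⟩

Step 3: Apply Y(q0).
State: |00⟩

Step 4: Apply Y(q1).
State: i|01⟩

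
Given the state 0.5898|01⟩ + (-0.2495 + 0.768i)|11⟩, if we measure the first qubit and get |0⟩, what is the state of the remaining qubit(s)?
|1⟩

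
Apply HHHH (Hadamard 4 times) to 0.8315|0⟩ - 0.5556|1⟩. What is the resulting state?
0.8315|0⟩ - 0.5556|1⟩

H² = I, so an even number of Hadamards cancels: H^4 = I and the state is unchanged.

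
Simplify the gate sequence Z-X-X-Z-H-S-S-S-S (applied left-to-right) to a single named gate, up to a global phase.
H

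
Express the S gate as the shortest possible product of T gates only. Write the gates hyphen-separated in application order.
T-T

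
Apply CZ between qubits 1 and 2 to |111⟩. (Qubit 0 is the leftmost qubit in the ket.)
-|111⟩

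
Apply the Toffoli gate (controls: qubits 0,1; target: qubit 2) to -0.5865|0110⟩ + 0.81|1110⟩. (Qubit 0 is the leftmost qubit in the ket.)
-0.5865|0110⟩ + 0.81|1100⟩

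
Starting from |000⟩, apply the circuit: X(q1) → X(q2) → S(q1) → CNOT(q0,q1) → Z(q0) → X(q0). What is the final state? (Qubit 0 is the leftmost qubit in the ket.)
i|111⟩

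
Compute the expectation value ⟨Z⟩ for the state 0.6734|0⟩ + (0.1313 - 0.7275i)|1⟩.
-0.09303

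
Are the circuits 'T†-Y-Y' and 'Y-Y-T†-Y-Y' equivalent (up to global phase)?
Yes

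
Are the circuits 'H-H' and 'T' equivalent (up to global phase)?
No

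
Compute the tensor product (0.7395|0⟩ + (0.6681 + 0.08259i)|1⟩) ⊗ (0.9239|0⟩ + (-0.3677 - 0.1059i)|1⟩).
0.6832|00⟩ + (-0.2719 - 0.07831i)|01⟩ + (0.6173 + 0.0763i)|10⟩ + (-0.2369 - 0.1011i)|11⟩

amp(|b₁b₂…⟩) = product of the factor amplitudes for bits b₁, b₂, …; only kets whose every factor amplitude is nonzero survive.
|00⟩: (0.7395)(0.9239) = 0.6832
|01⟩: (0.7395)(-0.3677 - 0.1059i) = (-0.2719 - 0.07831i)
|10⟩: (0.6681 + 0.08259i)(0.9239) = (0.6173 + 0.0763i)
|11⟩: (0.6681 + 0.08259i)(-0.3677 - 0.1059i) = (-0.2369 - 0.1011i)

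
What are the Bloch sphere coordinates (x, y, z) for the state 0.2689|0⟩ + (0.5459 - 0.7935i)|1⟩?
(0.2936, -0.4267, -0.8553)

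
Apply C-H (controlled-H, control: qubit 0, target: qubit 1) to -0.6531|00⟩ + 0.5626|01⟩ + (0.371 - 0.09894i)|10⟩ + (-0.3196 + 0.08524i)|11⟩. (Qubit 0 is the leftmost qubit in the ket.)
-0.6531|00⟩ + 0.5626|01⟩ + (0.03635 - 0.009687i)|10⟩ + (0.4883 - 0.1302i)|11⟩

C-H leaves the control-|0⟩ kets |00⟩, |01⟩ unchanged and applies H to qubit 1 on the control-|1⟩ pair (|10⟩, |11⟩).
H = [[1/√2, 1/√2], [1/√2, -1/√2]].
With a = amp(|10⟩) = (0.371 - 0.09894i) and b = amp(|11⟩) = (-0.3196 + 0.08524i):
new amp(|10⟩) = (1/√2)·a + (1/√2)·b = (0.03635 - 0.009687i)
new amp(|11⟩) = (1/√2)·a + (-1/√2)·b = (0.4883 - 0.1302i)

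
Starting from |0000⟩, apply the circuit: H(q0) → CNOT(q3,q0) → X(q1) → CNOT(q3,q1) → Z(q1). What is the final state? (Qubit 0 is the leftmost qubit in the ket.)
-1/√2|0100⟩ - 1/√2|1100⟩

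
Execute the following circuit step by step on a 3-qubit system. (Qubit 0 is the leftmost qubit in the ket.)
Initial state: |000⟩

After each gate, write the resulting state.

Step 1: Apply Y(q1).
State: i|010⟩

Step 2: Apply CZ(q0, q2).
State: i|010⟩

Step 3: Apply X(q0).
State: i|110⟩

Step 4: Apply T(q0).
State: (-1/√2 + (1/√2)i)|110⟩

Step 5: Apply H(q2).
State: (-1/2 + (1/2)i)|110⟩ + (-1/2 + (1/2)i)|111⟩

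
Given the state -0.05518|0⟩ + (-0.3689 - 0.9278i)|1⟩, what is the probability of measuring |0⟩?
0.003045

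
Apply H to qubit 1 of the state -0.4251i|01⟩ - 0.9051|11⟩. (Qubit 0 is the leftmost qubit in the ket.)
-0.3006i|00⟩ + 0.3006i|01⟩ - 0.64|10⟩ + 0.64|11⟩

H on qubit 1 mixes each pair of kets that differ only in qubit 1: amplitudes (a, b) of (|…0…⟩, |…1…⟩) become ((a + b)/√2, (a − b)/√2). Kets absent from the input have amplitude 0.
(|00⟩, |01⟩): (a, b) = (0, -0.4251i) → (-0.3006i, 0.3006i)
(|10⟩, |11⟩): (a, b) = (0, -0.9051) → (-0.64, 0.64)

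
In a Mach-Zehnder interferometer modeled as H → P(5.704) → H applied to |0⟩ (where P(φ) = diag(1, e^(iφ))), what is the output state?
(0.9185 - 0.2737i)|0⟩ + (0.08155 + 0.2737i)|1⟩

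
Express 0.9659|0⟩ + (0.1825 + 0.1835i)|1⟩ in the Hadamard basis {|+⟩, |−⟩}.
(0.812 + 0.1298i)|+⟩ + (0.5539 - 0.1298i)|−⟩

With |ψ⟩ = α|0⟩ + β|1⟩, the Hadamard-basis coefficients are ⟨+|ψ⟩ = (α + β)/√2 and ⟨−|ψ⟩ = (α − β)/√2.
Here α = 0.9659, β = (0.1825 + 0.1835i): (α + β)/√2 = (0.812 + 0.1298i), (α − β)/√2 = (0.5539 - 0.1298i).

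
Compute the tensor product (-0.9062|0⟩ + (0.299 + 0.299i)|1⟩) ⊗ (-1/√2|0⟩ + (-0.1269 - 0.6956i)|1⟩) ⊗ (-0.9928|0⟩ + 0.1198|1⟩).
-0.6362|000⟩ + 0.07677|001⟩ + (-0.1142 - 0.6258i)|010⟩ + (0.01378 + 0.07552i)|011⟩ + (0.2099 + 0.2099i)|100⟩ + (-0.02533 - 0.02533i)|101⟩ + (-0.1688 + 0.2442i)|110⟩ + (0.02037 - 0.02946i)|111⟩

amp(|b₁b₂…⟩) = product of the factor amplitudes for bits b₁, b₂, …; only kets whose every factor amplitude is nonzero survive.
|000⟩: (-0.9062)(-1/√2)(-0.9928) = -0.6362
|001⟩: (-0.9062)(-1/√2)(0.1198) = 0.07677
|010⟩: (-0.9062)(-0.1269 - 0.6956i)(-0.9928) = (-0.1142 - 0.6258i)
|011⟩: (-0.9062)(-0.1269 - 0.6956i)(0.1198) = (0.01378 + 0.07552i)
|100⟩: (0.299 + 0.299i)(-1/√2)(-0.9928) = (0.2099 + 0.2099i)
|101⟩: (0.299 + 0.299i)(-1/√2)(0.1198) = (-0.02533 - 0.02533i)
|110⟩: (0.299 + 0.299i)(-0.1269 - 0.6956i)(-0.9928) = (-0.1688 + 0.2442i)
|111⟩: (0.299 + 0.299i)(-0.1269 - 0.6956i)(0.1198) = (0.02037 - 0.02946i)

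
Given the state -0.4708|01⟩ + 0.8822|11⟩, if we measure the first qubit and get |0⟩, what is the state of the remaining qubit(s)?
-|1⟩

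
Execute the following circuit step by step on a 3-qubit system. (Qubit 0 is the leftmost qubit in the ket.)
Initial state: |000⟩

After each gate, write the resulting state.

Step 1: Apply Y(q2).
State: i|001⟩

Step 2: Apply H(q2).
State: (1/√2)i|000⟩ - (1/√2)i|001⟩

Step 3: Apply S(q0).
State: (1/√2)i|000⟩ - (1/√2)i|001⟩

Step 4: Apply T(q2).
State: (1/√2)i|000⟩ + (1/2 - (1/2)i)|001⟩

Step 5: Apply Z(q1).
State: (1/√2)i|000⟩ + (1/2 - (1/2)i)|001⟩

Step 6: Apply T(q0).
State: (1/√2)i|000⟩ + (1/2 - (1/2)i)|001⟩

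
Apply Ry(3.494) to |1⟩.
-0.9845|0⟩ - 0.1753|1⟩

Ry(3.494) = [[cos(θ/2), −sin(θ/2)], [sin(θ/2), cos(θ/2)]]; θ = 3.494, cos(θ/2) ≈ -0.175293, sin(θ/2) ≈ 0.984516.
With a = amp(|0⟩) = 0 and b = amp(|1⟩) = 1:
new amp(|0⟩) = (-0.175293)·a + (-0.984516)·b = -0.9845
new amp(|1⟩) = (0.984516)·a + (-0.175293)·b = -0.1753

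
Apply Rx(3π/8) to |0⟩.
0.8315|0⟩ - 0.5556i|1⟩

Rx(3π/8) = [[cos(θ/2), −i·sin(θ/2)], [−i·sin(θ/2), cos(θ/2)]]; θ = 3π/8, cos(θ/2) ≈ 0.83147, sin(θ/2) ≈ 0.55557.
With a = amp(|0⟩) = 1 and b = amp(|1⟩) = 0:
new amp(|0⟩) = (0.83147)·a + (-0.55557i)·b = 0.8315
new amp(|1⟩) = (-0.55557i)·a + (0.83147)·b = -0.5556i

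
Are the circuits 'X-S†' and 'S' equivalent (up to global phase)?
No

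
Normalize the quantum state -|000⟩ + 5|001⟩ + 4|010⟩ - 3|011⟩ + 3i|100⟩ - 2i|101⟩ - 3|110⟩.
-0.117|000⟩ + 0.5852|001⟩ + 0.4682|010⟩ - 0.3511|011⟩ + 0.3511i|100⟩ - 0.2341i|101⟩ - 0.3511|110⟩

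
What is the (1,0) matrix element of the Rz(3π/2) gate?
0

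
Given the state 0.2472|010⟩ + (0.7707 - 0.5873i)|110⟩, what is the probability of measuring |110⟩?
0.9389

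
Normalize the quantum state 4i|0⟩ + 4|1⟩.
(1/√2)i|0⟩ + 1/√2|1⟩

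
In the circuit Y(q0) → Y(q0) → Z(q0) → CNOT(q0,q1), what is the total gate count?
4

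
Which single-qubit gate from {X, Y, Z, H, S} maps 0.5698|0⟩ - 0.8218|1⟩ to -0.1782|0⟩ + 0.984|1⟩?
H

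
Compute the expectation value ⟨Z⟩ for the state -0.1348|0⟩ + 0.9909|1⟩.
-0.9637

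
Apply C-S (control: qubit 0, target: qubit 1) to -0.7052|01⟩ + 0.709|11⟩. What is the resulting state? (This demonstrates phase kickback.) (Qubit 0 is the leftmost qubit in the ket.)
-0.7052|01⟩ + 0.709i|11⟩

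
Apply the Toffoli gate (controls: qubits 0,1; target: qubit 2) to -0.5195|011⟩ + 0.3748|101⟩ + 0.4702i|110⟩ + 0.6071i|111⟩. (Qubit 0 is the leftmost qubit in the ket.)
-0.5195|011⟩ + 0.3748|101⟩ + 0.6071i|110⟩ + 0.4702i|111⟩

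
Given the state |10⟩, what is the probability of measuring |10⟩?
1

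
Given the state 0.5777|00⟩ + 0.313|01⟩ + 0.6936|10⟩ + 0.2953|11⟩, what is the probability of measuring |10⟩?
0.4811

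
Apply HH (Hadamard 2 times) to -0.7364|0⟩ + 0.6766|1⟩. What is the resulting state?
-0.7364|0⟩ + 0.6766|1⟩

H² = I, so an even number of Hadamards cancels: H^2 = I and the state is unchanged.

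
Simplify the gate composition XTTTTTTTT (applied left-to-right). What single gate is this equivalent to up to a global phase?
X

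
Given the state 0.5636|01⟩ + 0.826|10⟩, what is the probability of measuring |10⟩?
0.6823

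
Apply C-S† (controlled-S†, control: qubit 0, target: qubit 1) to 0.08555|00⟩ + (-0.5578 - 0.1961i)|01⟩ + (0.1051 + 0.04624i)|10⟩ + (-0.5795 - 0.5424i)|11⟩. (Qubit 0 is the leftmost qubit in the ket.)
0.08555|00⟩ + (-0.5578 - 0.1961i)|01⟩ + (0.1051 + 0.04624i)|10⟩ + (-0.5424 + 0.5795i)|11⟩

C-S† leaves the control-|0⟩ kets |00⟩, |01⟩ unchanged and applies S† to qubit 1 on the control-|1⟩ pair (|10⟩, |11⟩).
S† = [[1, 0], [0, -i]].
With a = amp(|10⟩) = (0.1051 + 0.04624i) and b = amp(|11⟩) = (-0.5795 - 0.5424i):
new amp(|10⟩) = (1)·a = (0.1051 + 0.04624i)
new amp(|11⟩) = (-i)·b = (-0.5424 + 0.5795i)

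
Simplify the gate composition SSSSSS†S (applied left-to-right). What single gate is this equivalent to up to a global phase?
S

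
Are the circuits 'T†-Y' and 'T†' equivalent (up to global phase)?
No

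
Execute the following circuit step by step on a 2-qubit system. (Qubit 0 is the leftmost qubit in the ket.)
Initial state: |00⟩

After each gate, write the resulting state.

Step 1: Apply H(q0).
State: 1/√2|00⟩ + 1/√2|10⟩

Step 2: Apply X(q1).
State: 1/√2|01⟩ + 1/√2|11⟩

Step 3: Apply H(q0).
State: |01⟩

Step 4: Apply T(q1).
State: (1/√2 + (1/√2)i)|01⟩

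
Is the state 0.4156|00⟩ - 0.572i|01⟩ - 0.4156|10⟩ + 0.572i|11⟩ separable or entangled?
Separable

Writing the state as a|00⟩ + b|01⟩ + c|10⟩ + d|11⟩, it is a product state iff ad − bc = 0.
Here (a, b, c, d) = (0.4156, -0.572i, -0.4156, 0.572i): ad − bc = (0.4156)(0.572i) − (-0.572i)(-0.4156) = 0, so the state is separable.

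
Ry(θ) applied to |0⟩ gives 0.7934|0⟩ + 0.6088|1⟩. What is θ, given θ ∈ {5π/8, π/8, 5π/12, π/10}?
5π/12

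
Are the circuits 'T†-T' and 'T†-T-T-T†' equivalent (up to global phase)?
Yes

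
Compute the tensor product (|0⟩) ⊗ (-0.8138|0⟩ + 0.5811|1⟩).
-0.8138|00⟩ + 0.5811|01⟩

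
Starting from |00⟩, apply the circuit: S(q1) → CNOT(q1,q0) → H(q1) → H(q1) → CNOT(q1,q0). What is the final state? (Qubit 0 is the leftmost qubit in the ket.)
|00⟩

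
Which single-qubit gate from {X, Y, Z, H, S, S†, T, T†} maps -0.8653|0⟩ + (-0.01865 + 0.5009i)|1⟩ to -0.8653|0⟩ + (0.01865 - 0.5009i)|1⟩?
Z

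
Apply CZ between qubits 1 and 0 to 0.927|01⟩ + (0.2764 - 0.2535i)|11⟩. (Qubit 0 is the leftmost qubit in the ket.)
0.927|01⟩ + (-0.2764 + 0.2535i)|11⟩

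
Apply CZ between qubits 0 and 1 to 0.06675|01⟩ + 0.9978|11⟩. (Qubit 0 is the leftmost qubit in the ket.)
0.06675|01⟩ - 0.9978|11⟩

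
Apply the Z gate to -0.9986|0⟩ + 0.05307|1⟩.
-0.9986|0⟩ - 0.05307|1⟩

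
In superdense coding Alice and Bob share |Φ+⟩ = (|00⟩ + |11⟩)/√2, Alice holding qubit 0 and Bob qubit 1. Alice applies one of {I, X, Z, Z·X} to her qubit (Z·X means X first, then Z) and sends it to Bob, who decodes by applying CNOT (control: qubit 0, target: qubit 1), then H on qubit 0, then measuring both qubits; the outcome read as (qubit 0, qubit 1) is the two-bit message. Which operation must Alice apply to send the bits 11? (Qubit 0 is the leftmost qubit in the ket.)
Z·X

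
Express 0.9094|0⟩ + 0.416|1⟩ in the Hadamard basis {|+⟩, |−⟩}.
0.9372|+⟩ + 0.3489|−⟩

With |ψ⟩ = α|0⟩ + β|1⟩, the Hadamard-basis coefficients are ⟨+|ψ⟩ = (α + β)/√2 and ⟨−|ψ⟩ = (α − β)/√2.
Here α = 0.9094, β = 0.416: (α + β)/√2 = 0.9372, (α − β)/√2 = 0.3489.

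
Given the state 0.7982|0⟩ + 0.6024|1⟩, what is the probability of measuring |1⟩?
0.3629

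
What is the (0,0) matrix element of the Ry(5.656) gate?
-0.9512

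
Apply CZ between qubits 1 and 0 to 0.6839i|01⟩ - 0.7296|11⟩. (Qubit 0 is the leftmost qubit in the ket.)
0.6839i|01⟩ + 0.7296|11⟩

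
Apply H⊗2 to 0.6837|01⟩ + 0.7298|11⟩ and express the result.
0.7068|00⟩ - 0.7068|01⟩ - 0.02305|10⟩ + 0.02305|11⟩

H⊗2 gives amp(|y⟩) = (1/2) Σ_x (−1)^(x·y) amp(|x⟩), where x·y is the number of positions in which both x and y have a 1.
|00⟩: (0.6837 + 0.7298)/2 = 0.7068
|01⟩: (-0.6837 - 0.7298)/2 = -0.7068
|10⟩: (0.6837 - 0.7298)/2 = -0.02305
|11⟩: (-0.6837 + 0.7298)/2 = 0.02305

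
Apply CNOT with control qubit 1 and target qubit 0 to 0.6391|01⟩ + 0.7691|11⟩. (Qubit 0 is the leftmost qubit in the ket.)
0.7691|01⟩ + 0.6391|11⟩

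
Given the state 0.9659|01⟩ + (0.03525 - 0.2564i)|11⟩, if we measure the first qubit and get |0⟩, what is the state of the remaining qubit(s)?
|1⟩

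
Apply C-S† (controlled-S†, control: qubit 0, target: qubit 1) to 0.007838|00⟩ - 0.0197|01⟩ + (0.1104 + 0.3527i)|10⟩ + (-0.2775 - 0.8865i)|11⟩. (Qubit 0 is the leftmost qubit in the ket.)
0.007838|00⟩ - 0.0197|01⟩ + (0.1104 + 0.3527i)|10⟩ + (-0.8865 + 0.2775i)|11⟩

C-S† leaves the control-|0⟩ kets |00⟩, |01⟩ unchanged and applies S† to qubit 1 on the control-|1⟩ pair (|10⟩, |11⟩).
S† = [[1, 0], [0, -i]].
With a = amp(|10⟩) = (0.1104 + 0.3527i) and b = amp(|11⟩) = (-0.2775 - 0.8865i):
new amp(|10⟩) = (1)·a = (0.1104 + 0.3527i)
new amp(|11⟩) = (-i)·b = (-0.8865 + 0.2775i)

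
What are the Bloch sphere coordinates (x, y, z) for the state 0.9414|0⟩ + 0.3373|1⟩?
(0.6351, 0, 0.7725)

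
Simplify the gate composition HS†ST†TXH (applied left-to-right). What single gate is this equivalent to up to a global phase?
Z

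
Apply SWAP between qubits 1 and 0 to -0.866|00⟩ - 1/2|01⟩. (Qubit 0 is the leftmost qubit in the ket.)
-0.866|00⟩ - 1/2|10⟩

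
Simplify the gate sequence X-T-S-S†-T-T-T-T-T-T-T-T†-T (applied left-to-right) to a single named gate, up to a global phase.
X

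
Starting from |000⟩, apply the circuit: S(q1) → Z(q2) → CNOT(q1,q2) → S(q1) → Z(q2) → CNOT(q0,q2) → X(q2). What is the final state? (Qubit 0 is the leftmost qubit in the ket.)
|001⟩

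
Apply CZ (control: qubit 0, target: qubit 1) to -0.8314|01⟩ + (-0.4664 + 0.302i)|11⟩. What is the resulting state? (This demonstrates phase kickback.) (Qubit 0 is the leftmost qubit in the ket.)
-0.8314|01⟩ + (0.4664 - 0.302i)|11⟩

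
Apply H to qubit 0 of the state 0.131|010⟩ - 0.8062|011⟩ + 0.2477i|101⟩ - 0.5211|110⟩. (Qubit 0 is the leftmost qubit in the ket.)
0.1752i|001⟩ - 0.2758|010⟩ - 0.5701|011⟩ - 0.1752i|101⟩ + 0.4611|110⟩ - 0.5701|111⟩

H on qubit 0 mixes each pair of kets that differ only in qubit 0: amplitudes (a, b) of (|…0…⟩, |…1…⟩) become ((a + b)/√2, (a − b)/√2). Kets absent from the input have amplitude 0.
(|001⟩, |101⟩): (a, b) = (0, 0.2477i) → (0.1752i, -0.1752i)
(|010⟩, |110⟩): (a, b) = (0.131, -0.5211) → (-0.2758, 0.4611)
(|011⟩, |111⟩): (a, b) = (-0.8062, 0) → (-0.5701, -0.5701)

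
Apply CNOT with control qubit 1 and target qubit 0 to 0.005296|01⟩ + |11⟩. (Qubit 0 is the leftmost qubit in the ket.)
|01⟩ + 0.005296|11⟩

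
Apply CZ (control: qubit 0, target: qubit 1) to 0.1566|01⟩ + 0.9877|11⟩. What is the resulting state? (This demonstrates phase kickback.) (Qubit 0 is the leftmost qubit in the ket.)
0.1566|01⟩ - 0.9877|11⟩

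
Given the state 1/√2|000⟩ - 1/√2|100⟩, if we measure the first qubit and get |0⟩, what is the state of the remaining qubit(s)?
|00⟩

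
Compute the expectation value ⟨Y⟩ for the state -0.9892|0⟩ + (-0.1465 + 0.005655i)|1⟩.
-0.01119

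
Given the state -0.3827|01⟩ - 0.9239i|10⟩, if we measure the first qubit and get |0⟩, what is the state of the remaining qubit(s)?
-|1⟩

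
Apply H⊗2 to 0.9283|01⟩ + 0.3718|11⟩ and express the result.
0.6501|00⟩ - 0.6501|01⟩ + 0.2783|10⟩ - 0.2783|11⟩

H⊗2 gives amp(|y⟩) = (1/2) Σ_x (−1)^(x·y) amp(|x⟩), where x·y is the number of positions in which both x and y have a 1.
|00⟩: (0.9283 + 0.3718)/2 = 0.6501
|01⟩: (-0.9283 - 0.3718)/2 = -0.6501
|10⟩: (0.9283 - 0.3718)/2 = 0.2783
|11⟩: (-0.9283 + 0.3718)/2 = -0.2783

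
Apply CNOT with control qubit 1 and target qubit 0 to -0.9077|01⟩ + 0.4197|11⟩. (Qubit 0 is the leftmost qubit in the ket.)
0.4197|01⟩ - 0.9077|11⟩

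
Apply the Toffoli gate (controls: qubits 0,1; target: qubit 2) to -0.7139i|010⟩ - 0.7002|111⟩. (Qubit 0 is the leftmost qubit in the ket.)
-0.7139i|010⟩ - 0.7002|110⟩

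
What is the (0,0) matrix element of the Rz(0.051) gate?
(0.9997 - 0.0255i)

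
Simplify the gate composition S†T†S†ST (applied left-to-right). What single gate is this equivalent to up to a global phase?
S†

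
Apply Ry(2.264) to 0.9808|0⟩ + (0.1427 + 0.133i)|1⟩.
(0.2875 - 0.1204i)|0⟩ + (0.9485 + 0.05651i)|1⟩

Ry(2.264) = [[cos(θ/2), −sin(θ/2)], [sin(θ/2), cos(θ/2)]]; θ = 2.264, cos(θ/2) ≈ 0.42485, sin(θ/2) ≈ 0.905264.
With a = amp(|0⟩) = 0.9808 and b = amp(|1⟩) = (0.1427 + 0.133i):
new amp(|0⟩) = (0.42485)·a + (-0.905264)·b = (0.2875 - 0.1204i)
new amp(|1⟩) = (0.905264)·a + (0.42485)·b = (0.9485 + 0.05651i)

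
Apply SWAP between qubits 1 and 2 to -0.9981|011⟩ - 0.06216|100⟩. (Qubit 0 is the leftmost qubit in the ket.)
-0.9981|011⟩ - 0.06216|100⟩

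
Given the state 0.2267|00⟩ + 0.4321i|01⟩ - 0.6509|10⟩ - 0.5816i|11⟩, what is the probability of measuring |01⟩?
0.1867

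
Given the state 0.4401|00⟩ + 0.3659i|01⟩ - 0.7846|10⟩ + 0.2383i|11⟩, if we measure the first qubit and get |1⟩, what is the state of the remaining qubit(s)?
-0.9568|0⟩ + 0.2906i|1⟩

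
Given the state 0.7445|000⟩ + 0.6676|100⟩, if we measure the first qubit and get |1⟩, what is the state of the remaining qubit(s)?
|00⟩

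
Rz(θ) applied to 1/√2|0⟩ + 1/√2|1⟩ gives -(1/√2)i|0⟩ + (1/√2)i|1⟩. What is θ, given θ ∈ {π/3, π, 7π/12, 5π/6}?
π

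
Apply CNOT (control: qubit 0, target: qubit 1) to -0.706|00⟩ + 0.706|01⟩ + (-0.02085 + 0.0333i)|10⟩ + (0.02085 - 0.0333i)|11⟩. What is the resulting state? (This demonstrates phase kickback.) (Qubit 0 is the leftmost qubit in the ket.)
-0.706|00⟩ + 0.706|01⟩ + (0.02085 - 0.0333i)|10⟩ + (-0.02085 + 0.0333i)|11⟩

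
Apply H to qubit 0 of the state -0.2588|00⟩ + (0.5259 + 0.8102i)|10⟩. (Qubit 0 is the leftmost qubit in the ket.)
(0.1889 + 0.5729i)|00⟩ + (-0.5549 - 0.5729i)|10⟩

H on qubit 0 mixes each pair of kets that differ only in qubit 0: amplitudes (a, b) of (|…0…⟩, |…1…⟩) become ((a + b)/√2, (a − b)/√2). Kets absent from the input have amplitude 0.
(|00⟩, |10⟩): (a, b) = (-0.2588, (0.5259 + 0.8102i)) → ((0.1889 + 0.5729i), (-0.5549 - 0.5729i))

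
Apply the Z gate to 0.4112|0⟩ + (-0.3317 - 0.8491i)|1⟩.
0.4112|0⟩ + (0.3317 + 0.8491i)|1⟩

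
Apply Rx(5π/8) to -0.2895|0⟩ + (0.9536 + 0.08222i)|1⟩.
(-0.09247 - 0.7929i)|0⟩ + (0.5298 + 0.2864i)|1⟩

Rx(5π/8) = [[cos(θ/2), −i·sin(θ/2)], [−i·sin(θ/2), cos(θ/2)]]; θ = 5π/8, cos(θ/2) ≈ 0.55557, sin(θ/2) ≈ 0.83147.
With a = amp(|0⟩) = -0.2895 and b = amp(|1⟩) = (0.9536 + 0.08222i):
new amp(|0⟩) = (0.55557)·a + (-0.83147i)·b = (-0.09247 - 0.7929i)
new amp(|1⟩) = (-0.83147i)·a + (0.55557)·b = (0.5298 + 0.2864i)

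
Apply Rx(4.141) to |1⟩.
-0.8777i|0⟩ - 0.4792|1⟩

Rx(4.141) = [[cos(θ/2), −i·sin(θ/2)], [−i·sin(θ/2), cos(θ/2)]]; θ = 4.141, cos(θ/2) ≈ -0.479165, sin(θ/2) ≈ 0.877725.
With a = amp(|0⟩) = 0 and b = amp(|1⟩) = 1:
new amp(|0⟩) = (-0.479165)·a + (-0.877725i)·b = -0.8777i
new amp(|1⟩) = (-0.877725i)·a + (-0.479165)·b = -0.4792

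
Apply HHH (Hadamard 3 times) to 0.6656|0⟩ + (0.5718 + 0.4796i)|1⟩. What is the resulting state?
(0.875 + 0.3391i)|0⟩ + (0.06633 - 0.3391i)|1⟩

H² = I, so H^3 = H: a single Hadamard. With (a, b) = (0.6656, (0.5718 + 0.4796i)), H gives ((a + b)/√2, (a − b)/√2) = ((0.875 + 0.3391i), (0.06633 - 0.3391i)).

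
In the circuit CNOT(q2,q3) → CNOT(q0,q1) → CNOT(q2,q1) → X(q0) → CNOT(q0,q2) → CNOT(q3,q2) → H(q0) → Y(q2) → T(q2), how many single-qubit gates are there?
4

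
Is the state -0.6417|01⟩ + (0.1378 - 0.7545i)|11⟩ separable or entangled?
Separable

Writing the state as a|00⟩ + b|01⟩ + c|10⟩ + d|11⟩, it is a product state iff ad − bc = 0.
Here (a, b, c, d) = (0, -0.6417, 0, (0.1378 - 0.7545i)): ad − bc = (0)(0.1378 - 0.7545i) − (-0.6417)(0) = 0, so the state is separable.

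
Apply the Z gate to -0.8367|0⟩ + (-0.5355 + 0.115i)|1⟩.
-0.8367|0⟩ + (0.5355 - 0.115i)|1⟩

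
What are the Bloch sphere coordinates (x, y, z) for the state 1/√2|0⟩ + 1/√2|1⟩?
(1, 0, 0)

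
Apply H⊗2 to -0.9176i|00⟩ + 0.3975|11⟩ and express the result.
(0.1988 - 0.4588i)|00⟩ + (-0.1988 - 0.4588i)|01⟩ + (-0.1988 - 0.4588i)|10⟩ + (0.1988 - 0.4588i)|11⟩

H⊗2 gives amp(|y⟩) = (1/2) Σ_x (−1)^(x·y) amp(|x⟩), where x·y is the number of positions in which both x and y have a 1.
|00⟩: (-0.9176i + 0.3975)/2 = (0.1988 - 0.4588i)
|01⟩: (-0.9176i - 0.3975)/2 = (-0.1988 - 0.4588i)
|10⟩: (-0.9176i - 0.3975)/2 = (-0.1988 - 0.4588i)
|11⟩: (-0.9176i + 0.3975)/2 = (0.1988 - 0.4588i)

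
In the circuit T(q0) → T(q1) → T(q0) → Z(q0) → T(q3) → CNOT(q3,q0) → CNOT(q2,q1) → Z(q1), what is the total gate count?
8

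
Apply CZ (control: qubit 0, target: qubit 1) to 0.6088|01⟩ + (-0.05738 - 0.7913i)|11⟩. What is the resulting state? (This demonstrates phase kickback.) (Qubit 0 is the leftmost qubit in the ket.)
0.6088|01⟩ + (0.05738 + 0.7913i)|11⟩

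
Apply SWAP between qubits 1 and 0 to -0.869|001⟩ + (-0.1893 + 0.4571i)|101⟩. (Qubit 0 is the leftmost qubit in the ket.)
-0.869|001⟩ + (-0.1893 + 0.4571i)|011⟩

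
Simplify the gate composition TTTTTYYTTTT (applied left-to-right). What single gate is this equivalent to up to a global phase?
T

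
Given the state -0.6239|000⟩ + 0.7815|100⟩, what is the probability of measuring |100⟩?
0.6107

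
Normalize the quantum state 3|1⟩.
|1⟩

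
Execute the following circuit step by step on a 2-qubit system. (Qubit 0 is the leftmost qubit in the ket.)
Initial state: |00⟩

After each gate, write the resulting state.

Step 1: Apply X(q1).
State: |01⟩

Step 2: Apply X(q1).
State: |00⟩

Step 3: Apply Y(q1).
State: i|01⟩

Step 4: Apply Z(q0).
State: i|01⟩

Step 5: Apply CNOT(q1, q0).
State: i|11⟩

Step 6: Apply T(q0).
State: (-1/√2 + (1/√2)i)|11⟩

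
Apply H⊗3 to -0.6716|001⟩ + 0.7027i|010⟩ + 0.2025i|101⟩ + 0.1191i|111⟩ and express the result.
(-0.2374 + 0.3621i)|000⟩ + (0.2374 + 0.1347i)|001⟩ + (-0.2374 - 0.219i)|010⟩ + (0.2374 - 0.2779i)|011⟩ + (-0.2374 + 0.1347i)|100⟩ + (0.2374 + 0.3621i)|101⟩ + (-0.2374 - 0.2779i)|110⟩ + (0.2374 - 0.219i)|111⟩

H⊗3 gives amp(|y⟩) = (1/2√2) Σ_x (−1)^(x·y) amp(|x⟩), where x·y is the number of positions in which both x and y have a 1.
|000⟩: (-0.6716 + 0.7027i + 0.2025i + 0.1191i)/(2√2) = (-0.2374 + 0.3621i)
|001⟩: (0.6716 + 0.7027i - 0.2025i - 0.1191i)/(2√2) = (0.2374 + 0.1347i)
|010⟩: (-0.6716 - 0.7027i + 0.2025i - 0.1191i)/(2√2) = (-0.2374 - 0.219i)
|011⟩: (0.6716 - 0.7027i - 0.2025i + 0.1191i)/(2√2) = (0.2374 - 0.2779i)
|100⟩: (-0.6716 + 0.7027i - 0.2025i - 0.1191i)/(2√2) = (-0.2374 + 0.1347i)
|101⟩: (0.6716 + 0.7027i + 0.2025i + 0.1191i)/(2√2) = (0.2374 + 0.3621i)
|110⟩: (-0.6716 - 0.7027i - 0.2025i + 0.1191i)/(2√2) = (-0.2374 - 0.2779i)
|111⟩: (0.6716 - 0.7027i + 0.2025i - 0.1191i)/(2√2) = (0.2374 - 0.219i)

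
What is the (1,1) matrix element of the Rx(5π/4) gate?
-0.3827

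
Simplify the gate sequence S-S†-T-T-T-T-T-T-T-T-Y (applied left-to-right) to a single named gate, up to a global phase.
Y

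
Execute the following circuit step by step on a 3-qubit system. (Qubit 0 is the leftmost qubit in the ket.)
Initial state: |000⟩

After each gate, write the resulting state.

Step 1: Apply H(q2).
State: 1/√2|000⟩ + 1/√2|001⟩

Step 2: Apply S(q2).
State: 1/√2|000⟩ + (1/√2)i|001⟩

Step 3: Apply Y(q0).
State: (1/√2)i|100⟩ - 1/√2|101⟩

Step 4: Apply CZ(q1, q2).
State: (1/√2)i|100⟩ - 1/√2|101⟩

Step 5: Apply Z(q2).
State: (1/√2)i|100⟩ + 1/√2|101⟩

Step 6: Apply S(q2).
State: (1/√2)i|100⟩ + (1/√2)i|101⟩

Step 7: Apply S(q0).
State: -1/√2|100⟩ - 1/√2|101⟩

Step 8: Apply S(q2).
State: -1/√2|100⟩ - (1/√2)i|101⟩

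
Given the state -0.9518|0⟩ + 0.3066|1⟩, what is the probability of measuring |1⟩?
0.094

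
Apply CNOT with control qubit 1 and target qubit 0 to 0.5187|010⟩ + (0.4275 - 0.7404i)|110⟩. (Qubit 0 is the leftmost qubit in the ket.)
(0.4275 - 0.7404i)|010⟩ + 0.5187|110⟩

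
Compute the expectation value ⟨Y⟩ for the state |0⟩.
0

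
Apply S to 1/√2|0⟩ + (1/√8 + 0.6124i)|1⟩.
1/√2|0⟩ + (-0.6124 + (1/√8)i)|1⟩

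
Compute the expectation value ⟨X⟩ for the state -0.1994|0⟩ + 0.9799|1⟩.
-0.3908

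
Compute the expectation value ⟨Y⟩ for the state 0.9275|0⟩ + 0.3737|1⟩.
0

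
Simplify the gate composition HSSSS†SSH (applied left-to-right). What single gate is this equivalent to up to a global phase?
I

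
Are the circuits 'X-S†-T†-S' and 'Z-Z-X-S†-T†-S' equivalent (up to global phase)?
Yes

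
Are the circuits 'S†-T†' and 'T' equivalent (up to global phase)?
No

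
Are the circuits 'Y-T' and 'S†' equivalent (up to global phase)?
No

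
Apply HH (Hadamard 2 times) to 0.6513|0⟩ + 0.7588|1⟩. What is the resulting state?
0.6513|0⟩ + 0.7588|1⟩

H² = I, so an even number of Hadamards cancels: H^2 = I and the state is unchanged.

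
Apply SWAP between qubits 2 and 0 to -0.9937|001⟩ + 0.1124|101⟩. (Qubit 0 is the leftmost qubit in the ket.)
-0.9937|100⟩ + 0.1124|101⟩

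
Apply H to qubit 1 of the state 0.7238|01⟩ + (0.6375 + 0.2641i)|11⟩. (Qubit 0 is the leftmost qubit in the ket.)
0.5118|00⟩ - 0.5118|01⟩ + (0.4508 + 0.1867i)|10⟩ + (-0.4508 - 0.1867i)|11⟩

H on qubit 1 mixes each pair of kets that differ only in qubit 1: amplitudes (a, b) of (|…0…⟩, |…1…⟩) become ((a + b)/√2, (a − b)/√2). Kets absent from the input have amplitude 0.
(|00⟩, |01⟩): (a, b) = (0, 0.7238) → (0.5118, -0.5118)
(|10⟩, |11⟩): (a, b) = (0, (0.6375 + 0.2641i)) → ((0.4508 + 0.1867i), (-0.4508 - 0.1867i))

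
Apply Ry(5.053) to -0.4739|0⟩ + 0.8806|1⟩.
-0.1211|0⟩ - 0.9927|1⟩

Ry(5.053) = [[cos(θ/2), −sin(θ/2)], [sin(θ/2), cos(θ/2)]]; θ = 5.053, cos(θ/2) ≈ -0.81672, sin(θ/2) ≈ 0.577034.
With a = amp(|0⟩) = -0.4739 and b = amp(|1⟩) = 0.8806:
new amp(|0⟩) = (-0.81672)·a + (-0.577034)·b = -0.1211
new amp(|1⟩) = (0.577034)·a + (-0.81672)·b = -0.9927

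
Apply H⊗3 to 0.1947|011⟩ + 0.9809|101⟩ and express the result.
0.4156|000⟩ - 0.4156|001⟩ + 0.278|010⟩ - 0.278|011⟩ - 0.278|100⟩ + 0.278|101⟩ - 0.4156|110⟩ + 0.4156|111⟩

H⊗3 gives amp(|y⟩) = (1/2√2) Σ_x (−1)^(x·y) amp(|x⟩), where x·y is the number of positions in which both x and y have a 1.
|000⟩: (0.1947 + 0.9809)/(2√2) = 0.4156
|001⟩: (-0.1947 - 0.9809)/(2√2) = -0.4156
|010⟩: (-0.1947 + 0.9809)/(2√2) = 0.278
|011⟩: (0.1947 - 0.9809)/(2√2) = -0.278
|100⟩: (0.1947 - 0.9809)/(2√2) = -0.278
|101⟩: (-0.1947 + 0.9809)/(2√2) = 0.278
|110⟩: (-0.1947 - 0.9809)/(2√2) = -0.4156
|111⟩: (0.1947 + 0.9809)/(2√2) = 0.4156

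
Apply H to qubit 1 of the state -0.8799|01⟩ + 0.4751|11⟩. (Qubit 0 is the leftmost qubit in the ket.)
-0.6222|00⟩ + 0.6222|01⟩ + 0.3359|10⟩ - 0.3359|11⟩

H on qubit 1 mixes each pair of kets that differ only in qubit 1: amplitudes (a, b) of (|…0…⟩, |…1…⟩) become ((a + b)/√2, (a − b)/√2). Kets absent from the input have amplitude 0.
(|00⟩, |01⟩): (a, b) = (0, -0.8799) → (-0.6222, 0.6222)
(|10⟩, |11⟩): (a, b) = (0, 0.4751) → (0.3359, -0.3359)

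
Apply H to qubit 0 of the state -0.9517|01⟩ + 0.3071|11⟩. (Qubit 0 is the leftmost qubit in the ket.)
-0.4558|01⟩ - 0.8901|11⟩

H on qubit 0 mixes each pair of kets that differ only in qubit 0: amplitudes (a, b) of (|…0…⟩, |…1…⟩) become ((a + b)/√2, (a − b)/√2). Kets absent from the input have amplitude 0.
(|01⟩, |11⟩): (a, b) = (-0.9517, 0.3071) → (-0.4558, -0.8901)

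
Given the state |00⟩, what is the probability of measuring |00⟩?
1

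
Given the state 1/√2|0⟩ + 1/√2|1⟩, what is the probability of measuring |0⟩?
1/2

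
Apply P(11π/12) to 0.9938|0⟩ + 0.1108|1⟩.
0.9938|0⟩ + (-0.107 + 0.02868i)|1⟩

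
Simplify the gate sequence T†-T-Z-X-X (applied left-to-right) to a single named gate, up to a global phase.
Z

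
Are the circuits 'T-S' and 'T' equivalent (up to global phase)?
No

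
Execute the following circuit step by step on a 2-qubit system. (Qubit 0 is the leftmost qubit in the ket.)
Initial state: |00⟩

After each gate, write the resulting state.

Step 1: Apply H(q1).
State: 1/√2|00⟩ + 1/√2|01⟩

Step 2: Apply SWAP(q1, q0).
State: 1/√2|00⟩ + 1/√2|10⟩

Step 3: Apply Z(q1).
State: 1/√2|00⟩ + 1/√2|10⟩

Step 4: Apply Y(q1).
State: (1/√2)i|01⟩ + (1/√2)i|11⟩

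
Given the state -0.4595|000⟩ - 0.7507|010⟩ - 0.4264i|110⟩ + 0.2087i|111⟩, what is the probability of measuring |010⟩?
0.5636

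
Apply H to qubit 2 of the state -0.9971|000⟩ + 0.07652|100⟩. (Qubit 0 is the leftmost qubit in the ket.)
-0.7051|000⟩ - 0.7051|001⟩ + 0.05411|100⟩ + 0.05411|101⟩

H on qubit 2 mixes each pair of kets that differ only in qubit 2: amplitudes (a, b) of (|…0…⟩, |…1…⟩) become ((a + b)/√2, (a − b)/√2). Kets absent from the input have amplitude 0.
(|000⟩, |001⟩): (a, b) = (-0.9971, 0) → (-0.7051, -0.7051)
(|100⟩, |101⟩): (a, b) = (0.07652, 0) → (0.05411, 0.05411)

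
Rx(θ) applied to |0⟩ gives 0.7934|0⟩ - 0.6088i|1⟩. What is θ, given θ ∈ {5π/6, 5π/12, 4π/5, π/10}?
5π/12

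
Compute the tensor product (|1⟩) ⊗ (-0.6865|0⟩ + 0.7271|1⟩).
-0.6865|10⟩ + 0.7271|11⟩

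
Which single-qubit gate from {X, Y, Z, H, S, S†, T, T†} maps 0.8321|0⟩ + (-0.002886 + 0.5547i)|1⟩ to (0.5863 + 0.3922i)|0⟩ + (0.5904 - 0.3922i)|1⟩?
H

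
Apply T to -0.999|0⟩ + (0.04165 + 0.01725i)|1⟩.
-0.999|0⟩ + (0.01725 + 0.04165i)|1⟩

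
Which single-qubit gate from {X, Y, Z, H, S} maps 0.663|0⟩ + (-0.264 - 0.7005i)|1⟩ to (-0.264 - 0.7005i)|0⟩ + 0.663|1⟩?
X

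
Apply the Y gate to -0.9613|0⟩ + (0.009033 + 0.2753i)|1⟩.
(0.2753 - 0.009033i)|0⟩ - 0.9613i|1⟩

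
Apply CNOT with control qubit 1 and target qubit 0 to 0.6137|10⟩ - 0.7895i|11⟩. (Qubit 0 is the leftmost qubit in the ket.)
-0.7895i|01⟩ + 0.6137|10⟩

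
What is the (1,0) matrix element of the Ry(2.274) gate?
0.9074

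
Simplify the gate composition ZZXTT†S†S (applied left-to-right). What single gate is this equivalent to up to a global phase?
X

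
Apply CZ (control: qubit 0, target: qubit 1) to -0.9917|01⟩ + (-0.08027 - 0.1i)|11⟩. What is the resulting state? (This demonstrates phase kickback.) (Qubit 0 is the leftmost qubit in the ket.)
-0.9917|01⟩ + (0.08027 + 0.1i)|11⟩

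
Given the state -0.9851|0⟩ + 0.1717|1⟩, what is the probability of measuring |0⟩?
0.9704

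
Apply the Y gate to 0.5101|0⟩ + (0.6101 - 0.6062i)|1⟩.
(-0.6062 - 0.6101i)|0⟩ + 0.5101i|1⟩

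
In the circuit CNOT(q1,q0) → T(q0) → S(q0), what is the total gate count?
3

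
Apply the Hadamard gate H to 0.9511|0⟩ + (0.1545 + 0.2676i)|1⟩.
(0.7818 + 0.1892i)|0⟩ + (0.5633 - 0.1892i)|1⟩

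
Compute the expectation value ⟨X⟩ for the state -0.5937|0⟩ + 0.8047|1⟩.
-0.9555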